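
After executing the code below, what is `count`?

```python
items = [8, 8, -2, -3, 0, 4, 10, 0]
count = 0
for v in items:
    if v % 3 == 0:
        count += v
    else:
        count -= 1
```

v=8: not %3==0, count = 0-1 = -1
v=8: not %3==0, count = (-1)-1 = -2
v=-2: not %3==0, count = (-2)-1 = -3
v=-3: %3==0, count = (-3)+(-3) = -6
v=0: %3==0, count = (-6)+0 = -6
v=4: not %3==0, count = (-6)-1 = -7
v=10: not %3==0, count = (-7)-1 = -8
v=0: %3==0, count = (-8)+0 = -8

-8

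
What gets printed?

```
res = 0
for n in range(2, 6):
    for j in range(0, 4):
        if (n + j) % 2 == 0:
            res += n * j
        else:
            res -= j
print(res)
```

n=2,j=0: even sum, res = 0+0 = 0
n=2,j=1: odd sum, res = 0-1 = -1
n=2,j=2: even sum, res = (-1)+4 = 3
n=2,j=3: odd sum, res = 3-3 = 0
n=3,j=0: odd sum, res = 0-0 = 0
n=3,j=1: even sum, res = 0+3 = 3
n=3,j=2: odd sum, res = 3-2 = 1
n=3,j=3: even sum, res = 1+9 = 10
n=4,j=0: even sum, res = 10+0 = 10
n=4,j=1: odd sum, res = 10-1 = 9
n=4,j=2: even sum, res = 9+8 = 17
n=4,j=3: odd sum, res = 17-3 = 14
n=5,j=0: odd sum, res = 14-0 = 14
n=5,j=1: even sum, res = 14+5 = 19
n=5,j=2: odd sum, res = 19-2 = 17
n=5,j=3: even sum, res = 17+15 = 32

32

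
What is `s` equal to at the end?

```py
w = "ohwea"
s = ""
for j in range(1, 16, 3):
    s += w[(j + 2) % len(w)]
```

'ehawo'

j=1: add w[3]='e' → 'e'
j=4: add w[1]='h' → 'eh'
j=7: add w[4]='a' → 'eha'
j=10: add w[2]='w' → 'ehaw'
j=13: add w[0]='o' → 'ehawo'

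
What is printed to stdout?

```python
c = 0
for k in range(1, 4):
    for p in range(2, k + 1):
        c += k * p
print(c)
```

k=2,p=2: c = 0+4 = 4
k=3,p=2: c = 4+6 = 10
k=3,p=3: c = 10+9 = 19

19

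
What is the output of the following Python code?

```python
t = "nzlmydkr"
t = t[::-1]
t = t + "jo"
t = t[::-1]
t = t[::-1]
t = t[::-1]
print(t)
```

reverse → 'rkdymlzn'
+ 'jo' → 'rkdymlznjo'
reverse → 'ojnzlmydkr'
reverse → 'rkdymlznjo'
reverse → 'ojnzlmydkr'

ojnzlmydkr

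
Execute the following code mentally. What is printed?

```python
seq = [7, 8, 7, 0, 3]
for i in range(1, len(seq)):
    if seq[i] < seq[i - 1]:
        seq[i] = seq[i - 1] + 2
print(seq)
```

i=1: 8>=7, unchanged → [7, 8, 7, 0, 3]
i=2: 7<8, seq[2] = 8+2 = 10 → [7, 8, 10, 0, 3]
i=3: 0<10, seq[3] = 10+2 = 12 → [7, 8, 10, 12, 3]
i=4: 3<12, seq[4] = 12+2 = 14 → [7, 8, 10, 12, 14]

[7, 8, 10, 12, 14]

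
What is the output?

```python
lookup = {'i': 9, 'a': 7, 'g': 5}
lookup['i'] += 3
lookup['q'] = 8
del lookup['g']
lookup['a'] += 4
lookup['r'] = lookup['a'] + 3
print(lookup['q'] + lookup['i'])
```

lookup['i'] = 9+3 = 12 → {'i': 12, 'a': 7, 'g': 5}
lookup['q'] = 8 → {'i': 12, 'a': 7, 'g': 5, 'q': 8}
del 'g' → {'i': 12, 'a': 7, 'q': 8}
lookup['a'] = 7+4 = 11 → {'i': 12, 'a': 11, 'q': 8}
lookup['r'] = lookup['a']+3 = 14 → {'i': 12, 'a': 11, 'q': 8, 'r': 14}
lookup['q']+lookup['i'] = 8+12 = 20

20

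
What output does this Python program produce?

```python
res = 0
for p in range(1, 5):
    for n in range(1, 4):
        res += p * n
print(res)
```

p=1,n=1: res = 0+1 = 1
p=1,n=2: res = 1+2 = 3
p=1,n=3: res = 3+3 = 6
p=2,n=1: res = 6+2 = 8
p=2,n=2: res = 8+4 = 12
p=2,n=3: res = 12+6 = 18
p=3,n=1: res = 18+3 = 21
p=3,n=2: res = 21+6 = 27
p=3,n=3: res = 27+9 = 36
p=4,n=1: res = 36+4 = 40
p=4,n=2: res = 40+8 = 48
p=4,n=3: res = 48+12 = 60

60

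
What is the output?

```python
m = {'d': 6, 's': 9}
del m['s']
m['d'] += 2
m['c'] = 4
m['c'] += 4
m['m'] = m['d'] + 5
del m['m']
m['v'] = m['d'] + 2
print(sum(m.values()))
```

del 's' → {'d': 6}
m['d'] = 6+2 = 8 → {'d': 8}
m['c'] = 4 → {'d': 8, 'c': 4}
m['c'] = 4+4 = 8 → {'d': 8, 'c': 8}
m['m'] = m['d']+5 = 13 → {'d': 8, 'c': 8, 'm': 13}
del 'm' → {'d': 8, 'c': 8}
m['v'] = m['d']+2 = 10 → {'d': 8, 'c': 8, 'v': 10}
sum of values = 26

26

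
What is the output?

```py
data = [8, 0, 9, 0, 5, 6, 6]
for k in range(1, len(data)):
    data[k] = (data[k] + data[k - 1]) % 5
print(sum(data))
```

k=1: data[1] = (0+8)%5 = 3 → [8, 3, 9, 0, 5, 6, 6]
k=2: data[2] = (9+3)%5 = 2 → [8, 3, 2, 0, 5, 6, 6]
k=3: data[3] = (0+2)%5 = 2 → [8, 3, 2, 2, 5, 6, 6]
k=4: data[4] = (5+2)%5 = 2 → [8, 3, 2, 2, 2, 6, 6]
k=5: data[5] = (6+2)%5 = 3 → [8, 3, 2, 2, 2, 3, 6]
k=6: data[6] = (6+3)%5 = 4 → [8, 3, 2, 2, 2, 3, 4]
sum = 24

24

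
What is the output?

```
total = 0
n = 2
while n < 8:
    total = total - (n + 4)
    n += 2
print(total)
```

n=2: total = 0-6 = -6
n=4: total = (-6)-8 = -14
n=6: total = (-14)-10 = -24

-24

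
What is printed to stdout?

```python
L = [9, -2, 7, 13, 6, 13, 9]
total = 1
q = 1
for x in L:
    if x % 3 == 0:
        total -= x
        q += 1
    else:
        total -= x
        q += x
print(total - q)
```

-89

x=9: %3==0, total = 1-9 = -8; q=2
x=-2: not %3==0, total = (-8)-(-2) = -6; q=0
x=7: not %3==0, total = (-6)-7 = -13; q=7
x=13: not %3==0, total = (-13)-13 = -26; q=20
x=6: %3==0, total = (-26)-6 = -32; q=21
x=13: not %3==0, total = (-32)-13 = -45; q=34
x=9: %3==0, total = (-45)-9 = -54; q=35
total-q = (-54)-35 = -89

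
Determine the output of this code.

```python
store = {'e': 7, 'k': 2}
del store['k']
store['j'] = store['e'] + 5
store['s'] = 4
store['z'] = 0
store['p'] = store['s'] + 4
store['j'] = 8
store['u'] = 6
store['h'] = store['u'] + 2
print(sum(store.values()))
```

41

del 'k' → {'e': 7}
store['j'] = store['e']+5 = 12 → {'e': 7, 'j': 12}
store['s'] = 4 → {'e': 7, 'j': 12, 's': 4}
store['z'] = 0 → {'e': 7, 'j': 12, 's': 4, 'z': 0}
store['p'] = store['s']+4 = 8 → {'e': 7, 'j': 12, 's': 4, 'z': 0, 'p': 8}
store['j'] = 8 → {'e': 7, 'j': 8, 's': 4, 'z': 0, 'p': 8}
store['u'] = 6 → {'e': 7, 'j': 8, 's': 4, 'z': 0, 'p': 8, 'u': 6}
store['h'] = store['u']+2 = 8 → {'e': 7, 'j': 8, 's': 4, 'z': 0, 'p': 8, 'u': 6, 'h': 8}
sum of values = 41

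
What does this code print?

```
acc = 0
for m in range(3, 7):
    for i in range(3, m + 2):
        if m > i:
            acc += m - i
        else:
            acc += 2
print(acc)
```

26

m=3,i=3: not 3>3, acc = 0+2 = 2
m=3,i=4: not 3>4, acc = 2+2 = 4
m=4,i=3: 4>3, acc = 4+1 = 5
m=4,i=4: not 4>4, acc = 5+2 = 7
m=4,i=5: not 4>5, acc = 7+2 = 9
m=5,i=3: 5>3, acc = 9+2 = 11
m=5,i=4: 5>4, acc = 11+1 = 12
m=5,i=5: not 5>5, acc = 12+2 = 14
m=5,i=6: not 5>6, acc = 14+2 = 16
m=6,i=3: 6>3, acc = 16+3 = 19
m=6,i=4: 6>4, acc = 19+2 = 21
m=6,i=5: 6>5, acc = 21+1 = 22
m=6,i=6: not 6>6, acc = 22+2 = 24
m=6,i=7: not 6>7, acc = 24+2 = 26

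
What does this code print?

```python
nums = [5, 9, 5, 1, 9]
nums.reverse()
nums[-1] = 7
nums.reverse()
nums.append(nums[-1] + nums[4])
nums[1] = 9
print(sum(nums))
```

49

reverse → [9, 1, 5, 9, 5]
nums[-1] = 7 → [9, 1, 5, 9, 7]
reverse → [7, 9, 5, 1, 9]
append nums[-1]+nums[4] = 9+9 = 18 → [7, 9, 5, 1, 9, 18]
nums[1] = 9 → [7, 9, 5, 1, 9, 18]
sum = 49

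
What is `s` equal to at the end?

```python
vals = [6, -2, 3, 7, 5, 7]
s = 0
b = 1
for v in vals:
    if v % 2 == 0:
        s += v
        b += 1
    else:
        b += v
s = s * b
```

100

v=6: even, s = 0+6 = 6; b=2
v=-2: even, s = 6+(-2) = 4; b=3
v=3: not even; b=6
v=7: not even; b=13
v=5: not even; b=18
v=7: not even; b=25
s*b = 4*25 = 100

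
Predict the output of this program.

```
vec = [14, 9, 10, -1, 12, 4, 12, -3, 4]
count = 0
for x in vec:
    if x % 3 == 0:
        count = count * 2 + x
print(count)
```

141

x=14: not %3==0
x=9: %3==0, count = 0*2+9 = 9
x=10: not %3==0
x=-1: not %3==0
x=12: %3==0, count = 9*2+12 = 30
x=4: not %3==0
x=12: %3==0, count = 30*2+12 = 72
x=-3: %3==0, count = 72*2+(-3) = 141
x=4: not %3==0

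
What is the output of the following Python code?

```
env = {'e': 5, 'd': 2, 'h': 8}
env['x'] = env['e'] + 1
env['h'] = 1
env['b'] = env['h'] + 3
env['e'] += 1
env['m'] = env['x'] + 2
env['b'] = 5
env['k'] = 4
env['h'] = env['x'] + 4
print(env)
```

{'e': 6, 'd': 2, 'h': 10, 'x': 6, 'b': 5, 'm': 8, 'k': 4}

env['x'] = env['e']+1 = 6 → {'e': 5, 'd': 2, 'h': 8, 'x': 6}
env['h'] = 1 → {'e': 5, 'd': 2, 'h': 1, 'x': 6}
env['b'] = env['h']+3 = 4 → {'e': 5, 'd': 2, 'h': 1, 'x': 6, 'b': 4}
env['e'] = 5+1 = 6 → {'e': 6, 'd': 2, 'h': 1, 'x': 6, 'b': 4}
env['m'] = env['x']+2 = 8 → {'e': 6, 'd': 2, 'h': 1, 'x': 6, 'b': 4, 'm': 8}
env['b'] = 5 → {'e': 6, 'd': 2, 'h': 1, 'x': 6, 'b': 5, 'm': 8}
env['k'] = 4 → {'e': 6, 'd': 2, 'h': 1, 'x': 6, 'b': 5, 'm': 8, 'k': 4}
env['h'] = env['x']+4 = 10 → {'e': 6, 'd': 2, 'h': 10, 'x': 6, 'b': 5, 'm': 8, 'k': 4}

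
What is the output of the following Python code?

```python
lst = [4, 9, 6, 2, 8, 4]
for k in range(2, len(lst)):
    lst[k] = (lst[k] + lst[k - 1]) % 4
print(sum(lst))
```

19

k=2: lst[2] = (6+9)%4 = 3 → [4, 9, 3, 2, 8, 4]
k=3: lst[3] = (2+3)%4 = 1 → [4, 9, 3, 1, 8, 4]
k=4: lst[4] = (8+1)%4 = 1 → [4, 9, 3, 1, 1, 4]
k=5: lst[5] = (4+1)%4 = 1 → [4, 9, 3, 1, 1, 1]
sum = 19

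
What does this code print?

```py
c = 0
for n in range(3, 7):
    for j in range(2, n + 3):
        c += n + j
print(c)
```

n=3,j=2: c = 0+5 = 5
n=3,j=3: c = 5+6 = 11
n=3,j=4: c = 11+7 = 18
n=3,j=5: c = 18+8 = 26
n=4,j=2: c = 26+6 = 32
n=4,j=3: c = 32+7 = 39
n=4,j=4: c = 39+8 = 47
n=4,j=5: c = 47+9 = 56
n=4,j=6: c = 56+10 = 66
n=5,j=2: c = 66+7 = 73
n=5,j=3: c = 73+8 = 81
n=5,j=4: c = 81+9 = 90
n=5,j=5: c = 90+10 = 100
n=5,j=6: c = 100+11 = 111
n=5,j=7: c = 111+12 = 123
n=6,j=2: c = 123+8 = 131
n=6,j=3: c = 131+9 = 140
n=6,j=4: c = 140+10 = 150
n=6,j=5: c = 150+11 = 161
n=6,j=6: c = 161+12 = 173
n=6,j=7: c = 173+13 = 186
n=6,j=8: c = 186+14 = 200

200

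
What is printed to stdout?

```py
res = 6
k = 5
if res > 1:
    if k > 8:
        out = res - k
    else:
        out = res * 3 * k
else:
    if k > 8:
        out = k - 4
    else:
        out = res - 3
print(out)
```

res=6, k=5
res > 1 is True; k > 8 is False
→ out = res * 3 * k = 90

90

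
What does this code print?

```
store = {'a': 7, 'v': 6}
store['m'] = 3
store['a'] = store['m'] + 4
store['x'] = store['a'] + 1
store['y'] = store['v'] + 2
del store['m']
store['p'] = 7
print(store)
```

{'a': 7, 'v': 6, 'x': 8, 'y': 8, 'p': 7}

store['m'] = 3 → {'a': 7, 'v': 6, 'm': 3}
store['a'] = store['m']+4 = 7 → {'a': 7, 'v': 6, 'm': 3}
store['x'] = store['a']+1 = 8 → {'a': 7, 'v': 6, 'm': 3, 'x': 8}
store['y'] = store['v']+2 = 8 → {'a': 7, 'v': 6, 'm': 3, 'x': 8, 'y': 8}
del 'm' → {'a': 7, 'v': 6, 'x': 8, 'y': 8}
store['p'] = 7 → {'a': 7, 'v': 6, 'x': 8, 'y': 8, 'p': 7}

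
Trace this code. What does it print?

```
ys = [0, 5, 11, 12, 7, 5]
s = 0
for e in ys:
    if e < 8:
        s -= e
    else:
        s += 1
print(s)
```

e=0: <8, s = 0-0 = 0
e=5: <8, s = 0-5 = -5
e=11: not <8, s = (-5)+1 = -4
e=12: not <8, s = (-4)+1 = -3
e=7: <8, s = (-3)-7 = -10
e=5: <8, s = (-10)-5 = -15

-15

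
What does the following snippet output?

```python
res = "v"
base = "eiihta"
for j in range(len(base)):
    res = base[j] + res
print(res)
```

athiiev

j=0: prepend 'e' → 'ev'
j=1: prepend 'i' → 'iev'
j=2: prepend 'i' → 'iiev'
j=3: prepend 'h' → 'hiiev'
j=4: prepend 't' → 'thiiev'
j=5: prepend 'a' → 'athiiev'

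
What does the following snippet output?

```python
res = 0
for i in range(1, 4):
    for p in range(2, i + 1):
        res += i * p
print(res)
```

19

i=2,p=2: res = 0+4 = 4
i=3,p=2: res = 4+6 = 10
i=3,p=3: res = 10+9 = 19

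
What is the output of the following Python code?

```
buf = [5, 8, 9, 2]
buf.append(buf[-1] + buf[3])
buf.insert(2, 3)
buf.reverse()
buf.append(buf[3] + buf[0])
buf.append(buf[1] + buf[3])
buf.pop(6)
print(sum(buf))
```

append buf[-1]+buf[3] = 2+2 = 4 → [5, 8, 9, 2, 4]
insert 3 at 2 → [5, 8, 3, 9, 2, 4]
reverse → [4, 2, 9, 3, 8, 5]
append buf[3]+buf[0] = 3+4 = 7 → [4, 2, 9, 3, 8, 5, 7]
append buf[1]+buf[3] = 2+3 = 5 → [4, 2, 9, 3, 8, 5, 7, 5]
pop(6) removes 7 → [4, 2, 9, 3, 8, 5, 5]
sum = 36

36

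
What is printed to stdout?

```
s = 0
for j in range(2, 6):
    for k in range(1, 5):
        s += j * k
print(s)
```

140

j=2,k=1: s = 0+2 = 2
j=2,k=2: s = 2+4 = 6
j=2,k=3: s = 6+6 = 12
j=2,k=4: s = 12+8 = 20
j=3,k=1: s = 20+3 = 23
j=3,k=2: s = 23+6 = 29
j=3,k=3: s = 29+9 = 38
j=3,k=4: s = 38+12 = 50
j=4,k=1: s = 50+4 = 54
j=4,k=2: s = 54+8 = 62
j=4,k=3: s = 62+12 = 74
j=4,k=4: s = 74+16 = 90
j=5,k=1: s = 90+5 = 95
j=5,k=2: s = 95+10 = 105
j=5,k=3: s = 105+15 = 120
j=5,k=4: s = 120+20 = 140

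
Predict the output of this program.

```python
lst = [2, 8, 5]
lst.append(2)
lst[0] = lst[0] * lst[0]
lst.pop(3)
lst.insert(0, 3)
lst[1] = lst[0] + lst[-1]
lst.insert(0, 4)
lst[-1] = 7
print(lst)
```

append 2 → [2, 8, 5, 2]
lst[0] = lst[0]*lst[0] = 2*2 = 4 → [4, 8, 5, 2]
pop(3) removes 2 → [4, 8, 5]
insert 3 at 0 → [3, 4, 8, 5]
lst[1] = lst[0]+lst[-1] = 3+5 = 8 → [3, 8, 8, 5]
insert 4 at 0 → [4, 3, 8, 8, 5]
lst[-1] = 7 → [4, 3, 8, 8, 7]

[4, 3, 8, 8, 7]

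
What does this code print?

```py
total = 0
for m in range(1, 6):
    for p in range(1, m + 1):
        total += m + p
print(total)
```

90

m=1,p=1: total = 0+2 = 2
m=2,p=1: total = 2+3 = 5
m=2,p=2: total = 5+4 = 9
m=3,p=1: total = 9+4 = 13
m=3,p=2: total = 13+5 = 18
m=3,p=3: total = 18+6 = 24
m=4,p=1: total = 24+5 = 29
m=4,p=2: total = 29+6 = 35
m=4,p=3: total = 35+7 = 42
m=4,p=4: total = 42+8 = 50
m=5,p=1: total = 50+6 = 56
m=5,p=2: total = 56+7 = 63
m=5,p=3: total = 63+8 = 71
m=5,p=4: total = 71+9 = 80
m=5,p=5: total = 80+10 = 90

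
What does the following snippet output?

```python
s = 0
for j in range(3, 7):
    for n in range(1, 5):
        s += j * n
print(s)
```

j=3,n=1: s = 0+3 = 3
j=3,n=2: s = 3+6 = 9
j=3,n=3: s = 9+9 = 18
j=3,n=4: s = 18+12 = 30
j=4,n=1: s = 30+4 = 34
j=4,n=2: s = 34+8 = 42
j=4,n=3: s = 42+12 = 54
j=4,n=4: s = 54+16 = 70
j=5,n=1: s = 70+5 = 75
j=5,n=2: s = 75+10 = 85
j=5,n=3: s = 85+15 = 100
j=5,n=4: s = 100+20 = 120
j=6,n=1: s = 120+6 = 126
j=6,n=2: s = 126+12 = 138
j=6,n=3: s = 138+18 = 156
j=6,n=4: s = 156+24 = 180

180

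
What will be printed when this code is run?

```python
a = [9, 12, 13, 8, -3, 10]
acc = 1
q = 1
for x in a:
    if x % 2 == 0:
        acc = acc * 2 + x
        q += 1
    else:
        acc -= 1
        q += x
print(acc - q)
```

45

x=9: not even, acc = 1-1 = 0; q=10
x=12: even, acc = 0*2+12 = 12; q=11
x=13: not even, acc = 12-1 = 11; q=24
x=8: even, acc = 11*2+8 = 30; q=25
x=-3: not even, acc = 30-1 = 29; q=22
x=10: even, acc = 29*2+10 = 68; q=23
acc-q = 68-23 = 45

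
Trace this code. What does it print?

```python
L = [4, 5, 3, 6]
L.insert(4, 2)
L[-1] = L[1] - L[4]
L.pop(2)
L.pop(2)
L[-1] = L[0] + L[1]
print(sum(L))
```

18

insert 2 at 4 → [4, 5, 3, 6, 2]
L[-1] = L[1]-L[4] = 5-2 = 3 → [4, 5, 3, 6, 3]
pop(2) removes 3 → [4, 5, 6, 3]
pop(2) removes 6 → [4, 5, 3]
L[-1] = L[0]+L[1] = 4+5 = 9 → [4, 5, 9]
sum = 18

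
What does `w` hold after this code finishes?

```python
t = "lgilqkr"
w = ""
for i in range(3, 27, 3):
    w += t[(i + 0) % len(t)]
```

'lrikgqll'

i=3: add t[3]='l' → 'l'
i=6: add t[6]='r' → 'lr'
i=9: add t[2]='i' → 'lri'
i=12: add t[5]='k' → 'lrik'
i=15: add t[1]='g' → 'lrikg'
i=18: add t[4]='q' → 'lrikgq'
i=21: add t[0]='l' → 'lrikgql'
i=24: add t[3]='l' → 'lrikgqll'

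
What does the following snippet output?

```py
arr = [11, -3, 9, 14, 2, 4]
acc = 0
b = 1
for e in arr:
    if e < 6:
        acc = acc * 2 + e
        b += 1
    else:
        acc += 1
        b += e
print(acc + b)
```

e=11: not <6, acc = 0+1 = 1; b=12
e=-3: <6, acc = 1*2+(-3) = -1; b=13
e=9: not <6, acc = (-1)+1 = 0; b=22
e=14: not <6, acc = 0+1 = 1; b=36
e=2: <6, acc = 1*2+2 = 4; b=37
e=4: <6, acc = 4*2+4 = 12; b=38
acc+b = 12+38 = 50

50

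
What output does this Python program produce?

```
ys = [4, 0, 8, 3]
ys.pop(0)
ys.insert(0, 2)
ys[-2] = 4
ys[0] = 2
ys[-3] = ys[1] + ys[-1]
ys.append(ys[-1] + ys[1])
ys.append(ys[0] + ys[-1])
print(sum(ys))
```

pop(0) removes 4 → [0, 8, 3]
insert 2 at 0 → [2, 0, 8, 3]
ys[-2] = 4 → [2, 0, 4, 3]
ys[0] = 2 → [2, 0, 4, 3]
ys[-3] = ys[1]+ys[-1] = 0+3 = 3 → [2, 3, 4, 3]
append ys[-1]+ys[1] = 3+3 = 6 → [2, 3, 4, 3, 6]
append ys[0]+ys[-1] = 2+6 = 8 → [2, 3, 4, 3, 6, 8]
sum = 26

26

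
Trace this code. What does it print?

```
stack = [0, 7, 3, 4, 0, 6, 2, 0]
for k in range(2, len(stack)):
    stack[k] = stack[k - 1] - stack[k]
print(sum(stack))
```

k=2: stack[2] = 7-3 = 4 → [0, 7, 4, 4, 0, 6, 2, 0]
k=3: stack[3] = 4-4 = 0 → [0, 7, 4, 0, 0, 6, 2, 0]
k=4: stack[4] = 0-0 = 0 → [0, 7, 4, 0, 0, 6, 2, 0]
k=5: stack[5] = 0-6 = -6 → [0, 7, 4, 0, 0, -6, 2, 0]
k=6: stack[6] = (-6)-2 = -8 → [0, 7, 4, 0, 0, -6, -8, 0]
k=7: stack[7] = (-8)-0 = -8 → [0, 7, 4, 0, 0, -6, -8, -8]
sum = -11

-11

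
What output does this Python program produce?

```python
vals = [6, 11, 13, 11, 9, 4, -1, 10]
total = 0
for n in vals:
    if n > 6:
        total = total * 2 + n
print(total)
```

n=6: not >6
n=11: >6, total = 0*2+11 = 11
n=13: >6, total = 11*2+13 = 35
n=11: >6, total = 35*2+11 = 81
n=9: >6, total = 81*2+9 = 171
n=4: not >6
n=-1: not >6
n=10: >6, total = 171*2+10 = 352

352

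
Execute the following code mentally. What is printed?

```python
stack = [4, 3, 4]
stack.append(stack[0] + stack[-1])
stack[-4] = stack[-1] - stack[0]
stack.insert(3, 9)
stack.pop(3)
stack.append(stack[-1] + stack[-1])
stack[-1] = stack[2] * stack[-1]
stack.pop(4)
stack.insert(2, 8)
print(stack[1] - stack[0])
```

-1

append stack[0]+stack[-1] = 4+4 = 8 → [4, 3, 4, 8]
stack[-4] = stack[-1]-stack[0] = 8-4 = 4 → [4, 3, 4, 8]
insert 9 at 3 → [4, 3, 4, 9, 8]
pop(3) removes 9 → [4, 3, 4, 8]
append stack[-1]+stack[-1] = 8+8 = 16 → [4, 3, 4, 8, 16]
stack[-1] = stack[2]*stack[-1] = 4*16 = 64 → [4, 3, 4, 8, 64]
pop(4) removes 64 → [4, 3, 4, 8]
insert 8 at 2 → [4, 3, 8, 4, 8]
stack[1]-stack[0] = 3-4 = -1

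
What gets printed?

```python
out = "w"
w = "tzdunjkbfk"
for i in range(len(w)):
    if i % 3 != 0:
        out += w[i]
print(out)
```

i=0: skip
i=1: add 'z' → 'wz'
i=2: add 'd' → 'wzd'
i=3: skip
i=4: add 'n' → 'wzdn'
i=5: add 'j' → 'wzdnj'
i=6: skip
i=7: add 'b' → 'wzdnjb'
i=8: add 'f' → 'wzdnjbf'
i=9: skip

wzdnjbf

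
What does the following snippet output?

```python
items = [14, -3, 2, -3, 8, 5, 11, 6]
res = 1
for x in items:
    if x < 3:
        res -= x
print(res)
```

5

x=14: not <3
x=-3: <3, res = 1-(-3) = 4
x=2: <3, res = 4-2 = 2
x=-3: <3, res = 2-(-3) = 5
x=8: not <3
x=5: not <3
x=11: not <3
x=6: not <3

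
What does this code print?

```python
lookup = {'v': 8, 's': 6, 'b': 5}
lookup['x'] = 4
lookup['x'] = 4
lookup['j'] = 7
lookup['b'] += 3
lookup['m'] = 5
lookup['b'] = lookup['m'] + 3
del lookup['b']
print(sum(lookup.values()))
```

lookup['x'] = 4 → {'v': 8, 's': 6, 'b': 5, 'x': 4}
lookup['x'] = 4 → {'v': 8, 's': 6, 'b': 5, 'x': 4}
lookup['j'] = 7 → {'v': 8, 's': 6, 'b': 5, 'x': 4, 'j': 7}
lookup['b'] = 5+3 = 8 → {'v': 8, 's': 6, 'b': 8, 'x': 4, 'j': 7}
lookup['m'] = 5 → {'v': 8, 's': 6, 'b': 8, 'x': 4, 'j': 7, 'm': 5}
lookup['b'] = lookup['m']+3 = 8 → {'v': 8, 's': 6, 'b': 8, 'x': 4, 'j': 7, 'm': 5}
del 'b' → {'v': 8, 's': 6, 'x': 4, 'j': 7, 'm': 5}
sum of values = 30

30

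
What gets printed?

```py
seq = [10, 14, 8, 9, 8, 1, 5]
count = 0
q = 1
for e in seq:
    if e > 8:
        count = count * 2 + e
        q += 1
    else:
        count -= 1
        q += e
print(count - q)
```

46

e=10: >8, count = 0*2+10 = 10; q=2
e=14: >8, count = 10*2+14 = 34; q=3
e=8: not >8, count = 34-1 = 33; q=11
e=9: >8, count = 33*2+9 = 75; q=12
e=8: not >8, count = 75-1 = 74; q=20
e=1: not >8, count = 74-1 = 73; q=21
e=5: not >8, count = 73-1 = 72; q=26
count-q = 72-26 = 46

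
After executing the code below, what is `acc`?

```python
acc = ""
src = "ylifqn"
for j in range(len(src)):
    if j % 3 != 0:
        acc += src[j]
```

'liqn'

j=0: skip
j=1: add 'l' → 'l'
j=2: add 'i' → 'li'
j=3: skip
j=4: add 'q' → 'liq'
j=5: add 'n' → 'liqn'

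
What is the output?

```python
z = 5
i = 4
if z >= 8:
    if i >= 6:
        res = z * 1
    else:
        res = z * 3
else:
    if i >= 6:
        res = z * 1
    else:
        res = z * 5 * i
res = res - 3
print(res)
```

97

z=5, i=4
z >= 8 is False; i >= 6 is False
→ res = z * 5 * i = 100
res = 100-3 = 97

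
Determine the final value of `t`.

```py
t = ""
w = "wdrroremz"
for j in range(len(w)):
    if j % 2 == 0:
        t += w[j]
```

j=0: add 'w' → 'w'
j=1: skip
j=2: add 'r' → 'wr'
j=3: skip
j=4: add 'o' → 'wro'
j=5: skip
j=6: add 'e' → 'wroe'
j=7: skip
j=8: add 'z' → 'wroez'

'wroez'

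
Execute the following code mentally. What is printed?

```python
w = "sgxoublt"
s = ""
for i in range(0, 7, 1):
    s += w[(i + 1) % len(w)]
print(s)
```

gxoublt

i=0: add w[1]='g' → 'g'
i=1: add w[2]='x' → 'gx'
i=2: add w[3]='o' → 'gxo'
i=3: add w[4]='u' → 'gxou'
i=4: add w[5]='b' → 'gxoub'
i=5: add w[6]='l' → 'gxoubl'
i=6: add w[7]='t' → 'gxoublt'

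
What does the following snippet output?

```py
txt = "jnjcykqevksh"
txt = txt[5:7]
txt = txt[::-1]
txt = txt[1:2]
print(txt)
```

k

slice [5:7] → 'kq'
reverse → 'qk'
slice [1:2] → 'k'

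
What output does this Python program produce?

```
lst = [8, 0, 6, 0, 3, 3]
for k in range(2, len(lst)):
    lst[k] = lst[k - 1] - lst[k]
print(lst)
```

k=2: lst[2] = 0-6 = -6 → [8, 0, -6, 0, 3, 3]
k=3: lst[3] = (-6)-0 = -6 → [8, 0, -6, -6, 3, 3]
k=4: lst[4] = (-6)-3 = -9 → [8, 0, -6, -6, -9, 3]
k=5: lst[5] = (-9)-3 = -12 → [8, 0, -6, -6, -9, -12]

[8, 0, -6, -6, -9, -12]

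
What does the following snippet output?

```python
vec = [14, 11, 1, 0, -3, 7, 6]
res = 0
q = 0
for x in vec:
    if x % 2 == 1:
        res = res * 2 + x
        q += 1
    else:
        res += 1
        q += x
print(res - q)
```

90

x=14: not odd, res = 0+1 = 1; q=14
x=11: odd, res = 1*2+11 = 13; q=15
x=1: odd, res = 13*2+1 = 27; q=16
x=0: not odd, res = 27+1 = 28; q=16
x=-3: odd, res = 28*2+(-3) = 53; q=17
x=7: odd, res = 53*2+7 = 113; q=18
x=6: not odd, res = 113+1 = 114; q=24
res-q = 114-24 = 90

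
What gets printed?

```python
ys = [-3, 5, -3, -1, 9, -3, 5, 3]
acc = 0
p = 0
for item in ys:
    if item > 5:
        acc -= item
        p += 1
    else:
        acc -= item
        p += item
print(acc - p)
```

item=-3: not >5, acc = 0-(-3) = 3; p=-3
item=5: not >5, acc = 3-5 = -2; p=2
item=-3: not >5, acc = (-2)-(-3) = 1; p=-1
item=-1: not >5, acc = 1-(-1) = 2; p=-2
item=9: >5, acc = 2-9 = -7; p=-1
item=-3: not >5, acc = (-7)-(-3) = -4; p=-4
item=5: not >5, acc = (-4)-5 = -9; p=1
item=3: not >5, acc = (-9)-3 = -12; p=4
acc-p = (-12)-4 = -16

-16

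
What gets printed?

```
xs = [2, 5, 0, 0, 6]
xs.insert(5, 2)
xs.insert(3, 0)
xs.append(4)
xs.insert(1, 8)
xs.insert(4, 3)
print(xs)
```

insert 2 at 5 → [2, 5, 0, 0, 6, 2]
insert 0 at 3 → [2, 5, 0, 0, 0, 6, 2]
append 4 → [2, 5, 0, 0, 0, 6, 2, 4]
insert 8 at 1 → [2, 8, 5, 0, 0, 0, 6, 2, 4]
insert 3 at 4 → [2, 8, 5, 0, 3, 0, 0, 6, 2, 4]

[2, 8, 5, 0, 3, 0, 0, 6, 2, 4]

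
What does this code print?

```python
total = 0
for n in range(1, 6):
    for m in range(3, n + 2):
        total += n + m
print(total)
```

80

n=2,m=3: total = 0+5 = 5
n=3,m=3: total = 5+6 = 11
n=3,m=4: total = 11+7 = 18
n=4,m=3: total = 18+7 = 25
n=4,m=4: total = 25+8 = 33
n=4,m=5: total = 33+9 = 42
n=5,m=3: total = 42+8 = 50
n=5,m=4: total = 50+9 = 59
n=5,m=5: total = 59+10 = 69
n=5,m=6: total = 69+11 = 80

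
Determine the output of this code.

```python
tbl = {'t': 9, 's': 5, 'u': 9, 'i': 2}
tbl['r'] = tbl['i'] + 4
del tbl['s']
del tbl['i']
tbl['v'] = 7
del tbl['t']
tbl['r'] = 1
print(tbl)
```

{'u': 9, 'r': 1, 'v': 7}

tbl['r'] = tbl['i']+4 = 6 → {'t': 9, 's': 5, 'u': 9, 'i': 2, 'r': 6}
del 's' → {'t': 9, 'u': 9, 'i': 2, 'r': 6}
del 'i' → {'t': 9, 'u': 9, 'r': 6}
tbl['v'] = 7 → {'t': 9, 'u': 9, 'r': 6, 'v': 7}
del 't' → {'u': 9, 'r': 6, 'v': 7}
tbl['r'] = 1 → {'u': 9, 'r': 1, 'v': 7}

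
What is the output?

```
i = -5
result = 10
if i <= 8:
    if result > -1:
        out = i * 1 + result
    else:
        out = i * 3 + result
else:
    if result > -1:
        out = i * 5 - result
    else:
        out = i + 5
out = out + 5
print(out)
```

i=-5, result=10
i <= 8 is True; result > -1 is True
→ out = i * 1 + result = 5
out = 5+5 = 10

10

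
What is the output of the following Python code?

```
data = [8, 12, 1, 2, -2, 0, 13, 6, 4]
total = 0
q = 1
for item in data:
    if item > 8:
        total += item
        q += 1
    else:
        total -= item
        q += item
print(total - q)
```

-16

item=8: not >8, total = 0-8 = -8; q=9
item=12: >8, total = (-8)+12 = 4; q=10
item=1: not >8, total = 4-1 = 3; q=11
item=2: not >8, total = 3-2 = 1; q=13
item=-2: not >8, total = 1-(-2) = 3; q=11
item=0: not >8, total = 3-0 = 3; q=11
item=13: >8, total = 3+13 = 16; q=12
item=6: not >8, total = 16-6 = 10; q=18
item=4: not >8, total = 10-4 = 6; q=22
total-q = 6-22 = -16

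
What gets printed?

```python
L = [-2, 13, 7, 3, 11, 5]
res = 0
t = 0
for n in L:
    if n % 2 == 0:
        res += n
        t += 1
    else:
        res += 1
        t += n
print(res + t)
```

n=-2: even, res = 0+(-2) = -2; t=1
n=13: not even, res = (-2)+1 = -1; t=14
n=7: not even, res = (-1)+1 = 0; t=21
n=3: not even, res = 0+1 = 1; t=24
n=11: not even, res = 1+1 = 2; t=35
n=5: not even, res = 2+1 = 3; t=40
res+t = 3+40 = 43

43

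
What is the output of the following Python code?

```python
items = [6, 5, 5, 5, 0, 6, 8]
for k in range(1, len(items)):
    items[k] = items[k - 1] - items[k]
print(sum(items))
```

-53

k=1: items[1] = 6-5 = 1 → [6, 1, 5, 5, 0, 6, 8]
k=2: items[2] = 1-5 = -4 → [6, 1, -4, 5, 0, 6, 8]
k=3: items[3] = (-4)-5 = -9 → [6, 1, -4, -9, 0, 6, 8]
k=4: items[4] = (-9)-0 = -9 → [6, 1, -4, -9, -9, 6, 8]
k=5: items[5] = (-9)-6 = -15 → [6, 1, -4, -9, -9, -15, 8]
k=6: items[6] = (-15)-8 = -23 → [6, 1, -4, -9, -9, -15, -23]
sum = -53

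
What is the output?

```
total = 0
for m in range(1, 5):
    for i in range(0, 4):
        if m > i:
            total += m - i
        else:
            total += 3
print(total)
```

38

m=1,i=0: 1>0, total = 0+1 = 1
m=1,i=1: not 1>1, total = 1+3 = 4
m=1,i=2: not 1>2, total = 4+3 = 7
m=1,i=3: not 1>3, total = 7+3 = 10
m=2,i=0: 2>0, total = 10+2 = 12
m=2,i=1: 2>1, total = 12+1 = 13
m=2,i=2: not 2>2, total = 13+3 = 16
m=2,i=3: not 2>3, total = 16+3 = 19
m=3,i=0: 3>0, total = 19+3 = 22
m=3,i=1: 3>1, total = 22+2 = 24
m=3,i=2: 3>2, total = 24+1 = 25
m=3,i=3: not 3>3, total = 25+3 = 28
m=4,i=0: 4>0, total = 28+4 = 32
m=4,i=1: 4>1, total = 32+3 = 35
m=4,i=2: 4>2, total = 35+2 = 37
m=4,i=3: 4>3, total = 37+1 = 38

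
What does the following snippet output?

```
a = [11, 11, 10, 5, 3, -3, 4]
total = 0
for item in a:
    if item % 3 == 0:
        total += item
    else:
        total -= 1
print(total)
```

-5

item=11: not %3==0, total = 0-1 = -1
item=11: not %3==0, total = (-1)-1 = -2
item=10: not %3==0, total = (-2)-1 = -3
item=5: not %3==0, total = (-3)-1 = -4
item=3: %3==0, total = (-4)+3 = -1
item=-3: %3==0, total = (-1)+(-3) = -4
item=4: not %3==0, total = (-4)-1 = -5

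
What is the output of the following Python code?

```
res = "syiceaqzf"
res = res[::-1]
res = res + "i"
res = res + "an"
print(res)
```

fzqaeciysian

reverse → 'fzqaeciys'
+ 'i' → 'fzqaeciysi'
+ 'an' → 'fzqaeciysian'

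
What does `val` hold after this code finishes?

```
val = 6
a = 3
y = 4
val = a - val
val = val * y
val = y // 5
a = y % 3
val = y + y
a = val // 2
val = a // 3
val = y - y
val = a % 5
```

val = 3-6 = -3
val = (-3)*4 = -12
val = 4//5 = 0
a = 4%3 = 1
val = 4+4 = 8
a = 8//2 = 4
val = 4//3 = 1
val = 4-4 = 0
val = 4%5 = 4

4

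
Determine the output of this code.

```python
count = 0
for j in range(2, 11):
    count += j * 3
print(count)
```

162

j=2: count = 0+2*3 = 6
j=3: count = 6+3*3 = 15
j=4: count = 15+4*3 = 27
j=5: count = 27+5*3 = 42
j=6: count = 42+6*3 = 60
j=7: count = 60+7*3 = 81
j=8: count = 81+8*3 = 105
j=9: count = 105+9*3 = 132
j=10: count = 132+10*3 = 162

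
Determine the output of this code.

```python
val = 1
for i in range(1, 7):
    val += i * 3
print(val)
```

i=1: val = 1+1*3 = 4
i=2: val = 4+2*3 = 10
i=3: val = 10+3*3 = 19
i=4: val = 19+4*3 = 31
i=5: val = 31+5*3 = 46
i=6: val = 46+6*3 = 64

64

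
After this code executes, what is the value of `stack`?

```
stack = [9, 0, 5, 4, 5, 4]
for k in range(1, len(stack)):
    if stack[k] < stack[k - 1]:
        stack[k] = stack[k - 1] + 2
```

k=1: 0<9, stack[1] = 9+2 = 11 → [9, 11, 5, 4, 5, 4]
k=2: 5<11, stack[2] = 11+2 = 13 → [9, 11, 13, 4, 5, 4]
k=3: 4<13, stack[3] = 13+2 = 15 → [9, 11, 13, 15, 5, 4]
k=4: 5<15, stack[4] = 15+2 = 17 → [9, 11, 13, 15, 17, 4]
k=5: 4<17, stack[5] = 17+2 = 19 → [9, 11, 13, 15, 17, 19]

[9, 11, 13, 15, 17, 19]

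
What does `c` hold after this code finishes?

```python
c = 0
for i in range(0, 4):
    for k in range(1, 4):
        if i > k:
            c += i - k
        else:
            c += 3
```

i=0,k=1: not 0>1, c = 0+3 = 3
i=0,k=2: not 0>2, c = 3+3 = 6
i=0,k=3: not 0>3, c = 6+3 = 9
i=1,k=1: not 1>1, c = 9+3 = 12
i=1,k=2: not 1>2, c = 12+3 = 15
i=1,k=3: not 1>3, c = 15+3 = 18
i=2,k=1: 2>1, c = 18+1 = 19
i=2,k=2: not 2>2, c = 19+3 = 22
i=2,k=3: not 2>3, c = 22+3 = 25
i=3,k=1: 3>1, c = 25+2 = 27
i=3,k=2: 3>2, c = 27+1 = 28
i=3,k=3: not 3>3, c = 28+3 = 31

31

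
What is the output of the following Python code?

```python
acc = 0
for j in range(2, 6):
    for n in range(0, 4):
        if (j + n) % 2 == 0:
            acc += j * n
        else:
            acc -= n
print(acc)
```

32

j=2,n=0: even sum, acc = 0+0 = 0
j=2,n=1: odd sum, acc = 0-1 = -1
j=2,n=2: even sum, acc = (-1)+4 = 3
j=2,n=3: odd sum, acc = 3-3 = 0
j=3,n=0: odd sum, acc = 0-0 = 0
j=3,n=1: even sum, acc = 0+3 = 3
j=3,n=2: odd sum, acc = 3-2 = 1
j=3,n=3: even sum, acc = 1+9 = 10
j=4,n=0: even sum, acc = 10+0 = 10
j=4,n=1: odd sum, acc = 10-1 = 9
j=4,n=2: even sum, acc = 9+8 = 17
j=4,n=3: odd sum, acc = 17-3 = 14
j=5,n=0: odd sum, acc = 14-0 = 14
j=5,n=1: even sum, acc = 14+5 = 19
j=5,n=2: odd sum, acc = 19-2 = 17
j=5,n=3: even sum, acc = 17+15 = 32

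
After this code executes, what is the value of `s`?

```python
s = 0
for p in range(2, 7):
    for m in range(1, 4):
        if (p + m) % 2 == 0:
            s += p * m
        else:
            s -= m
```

p=2,m=1: odd sum, s = 0-1 = -1
p=2,m=2: even sum, s = (-1)+4 = 3
p=2,m=3: odd sum, s = 3-3 = 0
p=3,m=1: even sum, s = 0+3 = 3
p=3,m=2: odd sum, s = 3-2 = 1
p=3,m=3: even sum, s = 1+9 = 10
p=4,m=1: odd sum, s = 10-1 = 9
p=4,m=2: even sum, s = 9+8 = 17
p=4,m=3: odd sum, s = 17-3 = 14
p=5,m=1: even sum, s = 14+5 = 19
p=5,m=2: odd sum, s = 19-2 = 17
p=5,m=3: even sum, s = 17+15 = 32
p=6,m=1: odd sum, s = 32-1 = 31
p=6,m=2: even sum, s = 31+12 = 43
p=6,m=3: odd sum, s = 43-3 = 40

40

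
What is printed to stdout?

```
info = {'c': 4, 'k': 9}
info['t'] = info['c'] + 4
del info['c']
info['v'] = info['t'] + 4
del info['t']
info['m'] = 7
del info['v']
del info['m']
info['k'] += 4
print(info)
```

{'k': 13}

info['t'] = info['c']+4 = 8 → {'c': 4, 'k': 9, 't': 8}
del 'c' → {'k': 9, 't': 8}
info['v'] = info['t']+4 = 12 → {'k': 9, 't': 8, 'v': 12}
del 't' → {'k': 9, 'v': 12}
info['m'] = 7 → {'k': 9, 'v': 12, 'm': 7}
del 'v' → {'k': 9, 'm': 7}
del 'm' → {'k': 9}
info['k'] = 9+4 = 13 → {'k': 13}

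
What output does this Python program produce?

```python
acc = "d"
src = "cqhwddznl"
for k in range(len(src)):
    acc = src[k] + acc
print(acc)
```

lnzddwhqcd

k=0: prepend 'c' → 'cd'
k=1: prepend 'q' → 'qcd'
k=2: prepend 'h' → 'hqcd'
k=3: prepend 'w' → 'whqcd'
k=4: prepend 'd' → 'dwhqcd'
k=5: prepend 'd' → 'ddwhqcd'
k=6: prepend 'z' → 'zddwhqcd'
k=7: prepend 'n' → 'nzddwhqcd'
k=8: prepend 'l' → 'lnzddwhqcd'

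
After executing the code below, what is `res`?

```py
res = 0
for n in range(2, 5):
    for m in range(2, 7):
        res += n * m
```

180

n=2,m=2: res = 0+4 = 4
n=2,m=3: res = 4+6 = 10
n=2,m=4: res = 10+8 = 18
n=2,m=5: res = 18+10 = 28
n=2,m=6: res = 28+12 = 40
n=3,m=2: res = 40+6 = 46
n=3,m=3: res = 46+9 = 55
n=3,m=4: res = 55+12 = 67
n=3,m=5: res = 67+15 = 82
n=3,m=6: res = 82+18 = 100
n=4,m=2: res = 100+8 = 108
n=4,m=3: res = 108+12 = 120
n=4,m=4: res = 120+16 = 136
n=4,m=5: res = 136+20 = 156
n=4,m=6: res = 156+24 = 180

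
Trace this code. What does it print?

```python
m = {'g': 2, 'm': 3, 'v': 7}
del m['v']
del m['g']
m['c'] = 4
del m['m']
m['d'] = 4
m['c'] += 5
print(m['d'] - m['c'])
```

-5

del 'v' → {'g': 2, 'm': 3}
del 'g' → {'m': 3}
m['c'] = 4 → {'m': 3, 'c': 4}
del 'm' → {'c': 4}
m['d'] = 4 → {'c': 4, 'd': 4}
m['c'] = 4+5 = 9 → {'c': 9, 'd': 4}
m['d']-m['c'] = 4-9 = -5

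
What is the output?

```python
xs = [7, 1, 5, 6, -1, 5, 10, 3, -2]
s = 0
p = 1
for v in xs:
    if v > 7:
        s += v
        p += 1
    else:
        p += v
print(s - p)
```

-16

v=7: not >7; p=8
v=1: not >7; p=9
v=5: not >7; p=14
v=6: not >7; p=20
v=-1: not >7; p=19
v=5: not >7; p=24
v=10: >7, s = 0+10 = 10; p=25
v=3: not >7; p=28
v=-2: not >7; p=26
s-p = 10-26 = -16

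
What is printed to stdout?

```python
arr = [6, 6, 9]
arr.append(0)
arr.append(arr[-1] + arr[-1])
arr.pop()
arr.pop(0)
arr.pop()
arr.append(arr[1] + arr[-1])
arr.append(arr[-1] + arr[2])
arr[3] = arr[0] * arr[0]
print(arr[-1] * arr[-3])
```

324

append 0 → [6, 6, 9, 0]
append arr[-1]+arr[-1] = 0+0 = 0 → [6, 6, 9, 0, 0]
pop() removes 0 → [6, 6, 9, 0]
pop(0) removes 6 → [6, 9, 0]
pop() removes 0 → [6, 9]
append arr[1]+arr[-1] = 9+9 = 18 → [6, 9, 18]
append arr[-1]+arr[2] = 18+18 = 36 → [6, 9, 18, 36]
arr[3] = arr[0]*arr[0] = 6*6 = 36 → [6, 9, 18, 36]
arr[-1]*arr[-3] = 36*9 = 324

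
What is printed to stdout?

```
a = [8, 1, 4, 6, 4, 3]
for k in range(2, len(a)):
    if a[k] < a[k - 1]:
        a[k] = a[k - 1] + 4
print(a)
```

[8, 1, 4, 6, 10, 14]

k=2: 4>=1, unchanged → [8, 1, 4, 6, 4, 3]
k=3: 6>=4, unchanged → [8, 1, 4, 6, 4, 3]
k=4: 4<6, a[4] = 6+4 = 10 → [8, 1, 4, 6, 10, 3]
k=5: 3<10, a[5] = 10+4 = 14 → [8, 1, 4, 6, 10, 14]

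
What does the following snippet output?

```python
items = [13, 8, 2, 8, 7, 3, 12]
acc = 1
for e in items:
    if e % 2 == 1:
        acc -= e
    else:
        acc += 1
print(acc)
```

-18

e=13: odd, acc = 1-13 = -12
e=8: not odd, acc = (-12)+1 = -11
e=2: not odd, acc = (-11)+1 = -10
e=8: not odd, acc = (-10)+1 = -9
e=7: odd, acc = (-9)-7 = -16
e=3: odd, acc = (-16)-3 = -19
e=12: not odd, acc = (-19)+1 = -18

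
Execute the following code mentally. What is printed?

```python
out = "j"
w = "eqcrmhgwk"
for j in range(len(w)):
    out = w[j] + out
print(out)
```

kwghmrcqej

j=0: prepend 'e' → 'ej'
j=1: prepend 'q' → 'qej'
j=2: prepend 'c' → 'cqej'
j=3: prepend 'r' → 'rcqej'
j=4: prepend 'm' → 'mrcqej'
j=5: prepend 'h' → 'hmrcqej'
j=6: prepend 'g' → 'ghmrcqej'
j=7: prepend 'w' → 'wghmrcqej'
j=8: prepend 'k' → 'kwghmrcqej'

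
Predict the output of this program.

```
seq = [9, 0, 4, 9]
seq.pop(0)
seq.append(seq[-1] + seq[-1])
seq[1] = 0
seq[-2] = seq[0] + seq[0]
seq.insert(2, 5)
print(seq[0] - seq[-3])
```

-5

pop(0) removes 9 → [0, 4, 9]
append seq[-1]+seq[-1] = 9+9 = 18 → [0, 4, 9, 18]
seq[1] = 0 → [0, 0, 9, 18]
seq[-2] = seq[0]+seq[0] = 0+0 = 0 → [0, 0, 0, 18]
insert 5 at 2 → [0, 0, 5, 0, 18]
seq[0]-seq[-3] = 0-5 = -5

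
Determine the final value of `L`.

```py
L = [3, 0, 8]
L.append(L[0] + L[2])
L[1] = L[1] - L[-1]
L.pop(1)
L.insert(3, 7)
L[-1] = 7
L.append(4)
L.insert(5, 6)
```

[3, 8, 11, 7, 4, 6]

append L[0]+L[2] = 3+8 = 11 → [3, 0, 8, 11]
L[1] = L[1]-L[-1] = 0-11 = -11 → [3, -11, 8, 11]
pop(1) removes -11 → [3, 8, 11]
insert 7 at 3 → [3, 8, 11, 7]
L[-1] = 7 → [3, 8, 11, 7]
append 4 → [3, 8, 11, 7, 4]
insert 6 at 5 → [3, 8, 11, 7, 4, 6]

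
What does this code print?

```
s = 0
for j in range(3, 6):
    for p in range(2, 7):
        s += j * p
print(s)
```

j=3,p=2: s = 0+6 = 6
j=3,p=3: s = 6+9 = 15
j=3,p=4: s = 15+12 = 27
j=3,p=5: s = 27+15 = 42
j=3,p=6: s = 42+18 = 60
j=4,p=2: s = 60+8 = 68
j=4,p=3: s = 68+12 = 80
j=4,p=4: s = 80+16 = 96
j=4,p=5: s = 96+20 = 116
j=4,p=6: s = 116+24 = 140
j=5,p=2: s = 140+10 = 150
j=5,p=3: s = 150+15 = 165
j=5,p=4: s = 165+20 = 185
j=5,p=5: s = 185+25 = 210
j=5,p=6: s = 210+30 = 240

240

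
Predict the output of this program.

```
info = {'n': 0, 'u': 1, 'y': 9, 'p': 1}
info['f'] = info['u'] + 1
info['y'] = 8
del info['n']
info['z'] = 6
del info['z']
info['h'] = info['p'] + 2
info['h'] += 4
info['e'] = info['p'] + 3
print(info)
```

{'u': 1, 'y': 8, 'p': 1, 'f': 2, 'h': 7, 'e': 4}

info['f'] = info['u']+1 = 2 → {'n': 0, 'u': 1, 'y': 9, 'p': 1, 'f': 2}
info['y'] = 8 → {'n': 0, 'u': 1, 'y': 8, 'p': 1, 'f': 2}
del 'n' → {'u': 1, 'y': 8, 'p': 1, 'f': 2}
info['z'] = 6 → {'u': 1, 'y': 8, 'p': 1, 'f': 2, 'z': 6}
del 'z' → {'u': 1, 'y': 8, 'p': 1, 'f': 2}
info['h'] = info['p']+2 = 3 → {'u': 1, 'y': 8, 'p': 1, 'f': 2, 'h': 3}
info['h'] = 3+4 = 7 → {'u': 1, 'y': 8, 'p': 1, 'f': 2, 'h': 7}
info['e'] = info['p']+3 = 4 → {'u': 1, 'y': 8, 'p': 1, 'f': 2, 'h': 7, 'e': 4}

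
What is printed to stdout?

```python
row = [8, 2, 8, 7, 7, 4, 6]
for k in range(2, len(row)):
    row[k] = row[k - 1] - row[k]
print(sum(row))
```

-83

k=2: row[2] = 2-8 = -6 → [8, 2, -6, 7, 7, 4, 6]
k=3: row[3] = (-6)-7 = -13 → [8, 2, -6, -13, 7, 4, 6]
k=4: row[4] = (-13)-7 = -20 → [8, 2, -6, -13, -20, 4, 6]
k=5: row[5] = (-20)-4 = -24 → [8, 2, -6, -13, -20, -24, 6]
k=6: row[6] = (-24)-6 = -30 → [8, 2, -6, -13, -20, -24, -30]
sum = -83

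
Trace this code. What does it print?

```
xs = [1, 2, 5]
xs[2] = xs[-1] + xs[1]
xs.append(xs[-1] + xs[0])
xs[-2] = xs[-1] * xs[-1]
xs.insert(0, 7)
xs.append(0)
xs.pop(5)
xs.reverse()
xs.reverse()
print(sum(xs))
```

xs[2] = xs[-1]+xs[1] = 5+2 = 7 → [1, 2, 7]
append xs[-1]+xs[0] = 7+1 = 8 → [1, 2, 7, 8]
xs[-2] = xs[-1]*xs[-1] = 8*8 = 64 → [1, 2, 64, 8]
insert 7 at 0 → [7, 1, 2, 64, 8]
append 0 → [7, 1, 2, 64, 8, 0]
pop(5) removes 0 → [7, 1, 2, 64, 8]
reverse → [8, 64, 2, 1, 7]
reverse → [7, 1, 2, 64, 8]
sum = 82

82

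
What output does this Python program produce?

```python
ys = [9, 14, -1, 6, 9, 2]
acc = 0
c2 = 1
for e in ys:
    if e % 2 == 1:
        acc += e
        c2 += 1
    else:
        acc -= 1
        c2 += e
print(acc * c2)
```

e=9: odd, acc = 0+9 = 9; c2=2
e=14: not odd, acc = 9-1 = 8; c2=16
e=-1: odd, acc = 8+(-1) = 7; c2=17
e=6: not odd, acc = 7-1 = 6; c2=23
e=9: odd, acc = 6+9 = 15; c2=24
e=2: not odd, acc = 15-1 = 14; c2=26
acc*c2 = 14*26 = 364

364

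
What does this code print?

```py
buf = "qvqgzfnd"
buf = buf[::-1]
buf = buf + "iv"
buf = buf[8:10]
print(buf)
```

iv

reverse → 'dnfzgqvq'
+ 'iv' → 'dnfzgqvqiv'
slice [8:10] → 'iv'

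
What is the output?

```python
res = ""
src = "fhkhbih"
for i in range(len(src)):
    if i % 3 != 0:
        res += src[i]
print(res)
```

hkbi

i=0: skip
i=1: add 'h' → 'h'
i=2: add 'k' → 'hk'
i=3: skip
i=4: add 'b' → 'hkb'
i=5: add 'i' → 'hkbi'
i=6: skip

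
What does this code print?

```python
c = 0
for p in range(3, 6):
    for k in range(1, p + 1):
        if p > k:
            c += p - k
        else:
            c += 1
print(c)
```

22

p=3,k=1: 3>1, c = 0+2 = 2
p=3,k=2: 3>2, c = 2+1 = 3
p=3,k=3: not 3>3, c = 3+1 = 4
p=4,k=1: 4>1, c = 4+3 = 7
p=4,k=2: 4>2, c = 7+2 = 9
p=4,k=3: 4>3, c = 9+1 = 10
p=4,k=4: not 4>4, c = 10+1 = 11
p=5,k=1: 5>1, c = 11+4 = 15
p=5,k=2: 5>2, c = 15+3 = 18
p=5,k=3: 5>3, c = 18+2 = 20
p=5,k=4: 5>4, c = 20+1 = 21
p=5,k=5: not 5>5, c = 21+1 = 22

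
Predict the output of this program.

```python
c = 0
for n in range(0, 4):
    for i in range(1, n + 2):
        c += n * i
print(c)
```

n=0,i=1: c = 0+0 = 0
n=1,i=1: c = 0+1 = 1
n=1,i=2: c = 1+2 = 3
n=2,i=1: c = 3+2 = 5
n=2,i=2: c = 5+4 = 9
n=2,i=3: c = 9+6 = 15
n=3,i=1: c = 15+3 = 18
n=3,i=2: c = 18+6 = 24
n=3,i=3: c = 24+9 = 33
n=3,i=4: c = 33+12 = 45

45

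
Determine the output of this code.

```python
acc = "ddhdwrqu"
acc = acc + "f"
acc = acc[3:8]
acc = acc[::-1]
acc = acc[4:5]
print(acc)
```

+ 'f' → 'ddhdwrquf'
slice [3:8] → 'dwrqu'
reverse → 'uqrwd'
slice [4:5] → 'd'

d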